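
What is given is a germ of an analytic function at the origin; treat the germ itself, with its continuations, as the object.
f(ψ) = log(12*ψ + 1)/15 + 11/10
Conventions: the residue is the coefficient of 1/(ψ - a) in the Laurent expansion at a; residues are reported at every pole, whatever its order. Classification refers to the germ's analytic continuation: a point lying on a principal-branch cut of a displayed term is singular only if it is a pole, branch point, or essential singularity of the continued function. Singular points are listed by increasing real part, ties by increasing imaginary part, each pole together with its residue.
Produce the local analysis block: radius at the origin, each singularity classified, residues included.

Radius of convergence at 0: 1/12.
At -1/12: a logarithmic branch point.

Branch term (1/15)*log(1 - ψ/(-1/12)): its argument vanishes at ψ = -1/12, a logarithmic branch point, modulus 1/12.
The radius of convergence is the smallest modulus among the singular points: 1/12.


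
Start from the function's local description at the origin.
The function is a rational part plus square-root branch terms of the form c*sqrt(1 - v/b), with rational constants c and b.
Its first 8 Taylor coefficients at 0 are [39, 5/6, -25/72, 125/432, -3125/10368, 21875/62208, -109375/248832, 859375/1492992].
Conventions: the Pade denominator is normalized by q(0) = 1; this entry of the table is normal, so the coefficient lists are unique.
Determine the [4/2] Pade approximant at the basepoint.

Taylor coefficients needed (read off): a_0 = 39, a_1 = 5/6, a_2 = -25/72, a_3 = 125/432, a_4 = -3125/10368, a_5 = 21875/62208, a_6 = -109375/248832.
Write the denominator as Q(v) = 1 + q1*v + q2*v^2. Requiring Q*f - P = O(v^7) with deg P <= 4 kills the coefficients of v^5..v^6 in Q*f:
  v^5: a_5 + q1*a_4 + q2*a_3 = 0, i.e. 21875/62208 + (-3125/10368)*q1 + (125/432)*q2 = 0.
  v^6: a_6 + q1*a_5 + q2*a_4 = 0, i.e. -109375/248832 + (21875/62208)*q1 + (-3125/10368)*q2 = 0.
Solving this linear system: q1 = 35/18, q2 = 175/216.
The numerator is Q*f truncated at degree 4: P0 = a_0 = 39; P1 = a_1 + q1*a_0 = 230/3; P2 = a_2 + q1*a_1 + q2*a_0 = 1775/54; P3 = a_3 + q1*a_2 + q2*a_1 = 125/432; P4 = a_4 + q1*a_3 + q2*a_2 = -625/31104.

The Pade approximant has numerator coefficients [39, 230/3, 1775/54, 125/432, -625/31104]; denominator coefficients [1, 35/18, 175/216].


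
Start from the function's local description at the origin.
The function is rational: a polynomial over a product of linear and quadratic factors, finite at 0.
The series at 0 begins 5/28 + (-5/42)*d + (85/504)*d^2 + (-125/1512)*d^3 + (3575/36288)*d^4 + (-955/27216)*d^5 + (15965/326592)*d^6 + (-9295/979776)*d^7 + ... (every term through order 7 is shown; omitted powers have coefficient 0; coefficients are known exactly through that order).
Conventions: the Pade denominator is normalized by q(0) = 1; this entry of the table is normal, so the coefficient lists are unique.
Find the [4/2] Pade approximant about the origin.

Taylor coefficients needed (read off): a_0 = 5/28, a_1 = -5/42, a_2 = 85/504, a_3 = -125/1512, a_4 = 3575/36288, a_5 = -955/27216, a_6 = 15965/326592.
Write the denominator as Q(d) = 1 + q1*d + q2*d^2. Requiring Q*f - P = O(d^7) with deg P <= 4 kills the coefficients of d^5..d^6 in Q*f:
  d^5: a_5 + q1*a_4 + q2*a_3 = 0, i.e. -955/27216 + (3575/36288)*q1 + (-125/1512)*q2 = 0.
  d^6: a_6 + q1*a_5 + q2*a_4 = 0, i.e. 15965/326592 + (-955/27216)*q1 + (3575/36288)*q2 = 0.
Solving this linear system: q1 = -76/885, q2 = -777/1475.
The numerator is Q*f truncated at degree 4: P0 = a_0 = 5/28; P1 = a_1 + q1*a_0 = -111/826; P2 = a_2 + q1*a_1 + q2*a_0 = 1401/16520; P3 = a_3 + q1*a_2 + q2*a_1 = -569/16520; P4 = a_4 + q1*a_3 + q2*a_2 = 2217/132160.

The Pade approximant has numerator coefficients [5/28, -111/826, 1401/16520, -569/16520, 2217/132160]; denominator coefficients [1, -76/885, -777/1475].


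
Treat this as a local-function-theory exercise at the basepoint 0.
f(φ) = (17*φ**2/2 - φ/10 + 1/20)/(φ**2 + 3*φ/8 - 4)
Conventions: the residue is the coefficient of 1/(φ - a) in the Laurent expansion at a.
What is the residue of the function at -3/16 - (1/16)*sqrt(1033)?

The factor φ**2 + 3*φ/8 - 4 splits as (φ - a)(φ - a') with a = -3/16 - (1/16)*sqrt(1033), a' = -3/16 + (1/16)*sqrt(1033). At the order-1 pole a set g(φ) = (φ - a)*f(φ) = [17*φ**2/2 - φ/10 + 1/20] / (φ - a').
Simple pole: residue = g(a) at a = -3/16 - (1/16)*sqrt(1033), which is -263/160 - (44373/165280)*sqrt(1033).

The residue is -263/160 - (44373/165280)*sqrt(1033).


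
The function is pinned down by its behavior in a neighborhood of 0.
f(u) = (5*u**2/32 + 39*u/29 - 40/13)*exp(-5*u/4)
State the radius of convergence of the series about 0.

The factor exp(-5*u/4) is entire and contributes no finite singular point.
The polynomial part has no poles.
No finite singular points: the Taylor series at 0 converges everywhere.

The radius of convergence is infinite.


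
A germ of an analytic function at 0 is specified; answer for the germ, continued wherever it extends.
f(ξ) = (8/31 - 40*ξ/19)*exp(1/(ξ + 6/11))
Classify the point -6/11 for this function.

The point is an essential singularity.

The exponent 1/(ξ - (-6/11)) has a pole at -6/11, so exp(1/(ξ - (-6/11))) takes every nonzero value near it: an essential singularity (not a pole of any order).


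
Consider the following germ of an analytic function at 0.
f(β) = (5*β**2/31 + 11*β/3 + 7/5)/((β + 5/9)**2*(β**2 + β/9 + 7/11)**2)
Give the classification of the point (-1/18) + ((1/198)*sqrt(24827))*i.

The point is a pole of order 2.

The denominator factor β**2 + β/9 + 7/11 vanishes at (-1/18) + ((1/198)*sqrt(24827))*i and appears to the power 2; the numerator there equals (151177/138105) + ((509/27621)*sqrt(24827))*i, nonzero, and no other factor vanishes.
Hence a pole whose order is the multiplicity, 2.


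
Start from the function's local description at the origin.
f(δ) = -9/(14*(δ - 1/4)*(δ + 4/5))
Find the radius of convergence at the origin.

The radius of convergence is 1/4.

Denominator factor (δ - 1/4): pole of order 1 at 1/4, modulus 1/4.
Denominator factor (δ + 4/5): pole of order 1 at -4/5, modulus 4/5.
The radius of convergence is the smallest modulus among the singular points: 1/4.


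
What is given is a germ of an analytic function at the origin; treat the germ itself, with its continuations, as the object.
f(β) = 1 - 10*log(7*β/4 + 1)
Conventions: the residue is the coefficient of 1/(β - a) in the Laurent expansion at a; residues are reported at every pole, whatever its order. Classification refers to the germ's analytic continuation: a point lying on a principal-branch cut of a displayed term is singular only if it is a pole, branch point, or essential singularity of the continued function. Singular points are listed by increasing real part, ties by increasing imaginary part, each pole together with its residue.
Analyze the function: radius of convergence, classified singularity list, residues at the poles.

Branch term (-10)*log(1 - β/(-4/7)): its argument vanishes at β = -4/7, a logarithmic branch point, modulus 4/7.
The radius of convergence is the smallest modulus among the singular points: 4/7.

Radius of convergence at 0: 4/7.
At -4/7: a logarithmic branch point.


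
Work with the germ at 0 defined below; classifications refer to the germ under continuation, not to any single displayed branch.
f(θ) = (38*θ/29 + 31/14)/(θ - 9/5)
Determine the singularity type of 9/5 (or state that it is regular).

The point is a pole of order 1.

The denominator factor θ - 9/5 vanishes at 9/5 and appears to the power 1; the numerator there equals 9283/2030, nonzero, and no other factor vanishes.
Hence a pole whose order is the multiplicity, 1.


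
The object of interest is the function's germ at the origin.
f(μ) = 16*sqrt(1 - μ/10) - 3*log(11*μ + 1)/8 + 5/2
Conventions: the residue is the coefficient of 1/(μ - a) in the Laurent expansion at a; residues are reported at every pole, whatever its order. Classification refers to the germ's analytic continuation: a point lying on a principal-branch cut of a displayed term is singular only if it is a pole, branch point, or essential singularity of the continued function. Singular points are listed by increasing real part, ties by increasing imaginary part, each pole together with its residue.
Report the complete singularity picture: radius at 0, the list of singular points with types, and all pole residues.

Branch term (-3/8)*log(1 - μ/(-1/11)): its argument vanishes at μ = -1/11, a logarithmic branch point, modulus 1/11.
Branch term (16)*sqrt(1 - μ/(10)): its argument vanishes at μ = 10, a square-root branch point, modulus 10.
The radius of convergence is the smallest modulus among the singular points: 1/11.
List the singular points by increasing real part (a conjugate pair: the negative imaginary part first).

Radius of convergence at 0: 1/11.
At -1/11: a logarithmic branch point.
At 10: an algebraic (square-root) branch point.


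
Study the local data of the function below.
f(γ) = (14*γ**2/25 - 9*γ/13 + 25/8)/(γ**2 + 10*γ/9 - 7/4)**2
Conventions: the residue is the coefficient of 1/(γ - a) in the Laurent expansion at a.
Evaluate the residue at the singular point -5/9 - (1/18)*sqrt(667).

The factor γ**2 + 10*γ/9 - 7/4 splits as (γ - a)(γ - a') with a = -5/9 - (1/18)*sqrt(667), a' = -5/9 + (1/18)*sqrt(667). At the order-2 pole a set g(γ) = (γ - a)^2*f(γ) = [14*γ**2/25 - 9*γ/13 + 25/8] / (γ - a')^2.
Order-2 pole: residue = g'(a); g'(-5/9 - (1/18)*sqrt(667)) = (4794633/578355700)*sqrt(667), so the residue is (4794633/578355700)*sqrt(667).

The residue is (4794633/578355700)*sqrt(667).


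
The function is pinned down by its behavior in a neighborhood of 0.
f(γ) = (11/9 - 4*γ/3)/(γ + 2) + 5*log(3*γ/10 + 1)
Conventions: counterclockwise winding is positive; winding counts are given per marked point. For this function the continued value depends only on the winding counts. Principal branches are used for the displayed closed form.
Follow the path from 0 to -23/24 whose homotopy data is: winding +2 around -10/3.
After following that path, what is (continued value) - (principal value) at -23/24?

Continued minus principal equals (20)*pi*i.

The rational part is single-valued and drops out of the difference; each branch term changes only by its own monodromy.
(5)*log(1 - γ/(-10/3)): each positive loop around -10/3 adds 2*pi*i to the log, so winding +2 contributes (5)*(2)*2*pi*i = (20)*pi*i.
Summing the contributions at γ = -23/24 gives (20)*pi*i.


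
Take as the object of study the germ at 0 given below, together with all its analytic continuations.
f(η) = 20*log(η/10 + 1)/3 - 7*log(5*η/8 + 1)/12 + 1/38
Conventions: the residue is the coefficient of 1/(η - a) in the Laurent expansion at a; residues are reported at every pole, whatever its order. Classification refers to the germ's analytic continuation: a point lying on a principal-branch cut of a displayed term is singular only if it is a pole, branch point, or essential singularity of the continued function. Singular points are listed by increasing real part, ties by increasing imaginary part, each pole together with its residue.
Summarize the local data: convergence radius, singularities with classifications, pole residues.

Radius of convergence at 0: 8/5.
At -10: a logarithmic branch point.
At -8/5: a logarithmic branch point.

Branch term (-7/12)*log(1 - η/(-8/5)): its argument vanishes at η = -8/5, a logarithmic branch point, modulus 8/5.
Branch term (20/3)*log(1 - η/(-10)): its argument vanishes at η = -10, a logarithmic branch point, modulus 10.
The radius of convergence is the smallest modulus among the singular points: 8/5.
List the singular points by increasing real part (a conjugate pair: the negative imaginary part first).


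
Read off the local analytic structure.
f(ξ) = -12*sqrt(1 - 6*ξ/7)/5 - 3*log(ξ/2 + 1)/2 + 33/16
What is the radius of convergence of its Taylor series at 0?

Branch term (-12/5)*sqrt(1 - ξ/(7/6)): its argument vanishes at ξ = 7/6, a square-root branch point, modulus 7/6.
Branch term (-3/2)*log(1 - ξ/(-2)): its argument vanishes at ξ = -2, a logarithmic branch point, modulus 2.
The radius of convergence is the smallest modulus among the singular points: 7/6.

The radius of convergence is 7/6.


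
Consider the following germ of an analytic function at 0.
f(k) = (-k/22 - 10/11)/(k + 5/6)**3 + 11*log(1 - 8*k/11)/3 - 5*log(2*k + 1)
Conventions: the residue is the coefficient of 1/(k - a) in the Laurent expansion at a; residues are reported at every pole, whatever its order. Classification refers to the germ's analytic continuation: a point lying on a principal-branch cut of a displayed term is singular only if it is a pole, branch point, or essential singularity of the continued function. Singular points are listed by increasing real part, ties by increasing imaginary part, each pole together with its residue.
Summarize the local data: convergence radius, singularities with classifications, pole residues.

Radius of convergence at 0: 1/2.
At -5/6: a pole of order 3; residue 0.
At -1/2: a logarithmic branch point.
At 11/8: a logarithmic branch point.

Denominator factor (k + 5/6)^3: pole of order 3 at -5/6, modulus 5/6.
Branch term (-5)*log(1 - k/(-1/2)): its argument vanishes at k = -1/2, a logarithmic branch point, modulus 1/2.
Branch term (11/3)*log(1 - k/(11/8)): its argument vanishes at k = 11/8, a logarithmic branch point, modulus 11/8.
The radius of convergence is the smallest modulus among the singular points: 1/2.
The branch terms are analytic at -5/6 and contribute nothing to the residue; only the rational part matters.
At the order-3 pole -5/6 set g(k) = (k - (-5/6))^3*(rational part) = -k/22 - 10/11.
Order-3 pole: residue = g''(a)/2; g''(-5/6) = 0, so the residue is 0.
List the singular points by increasing real part (a conjugate pair: the negative imaginary part first).


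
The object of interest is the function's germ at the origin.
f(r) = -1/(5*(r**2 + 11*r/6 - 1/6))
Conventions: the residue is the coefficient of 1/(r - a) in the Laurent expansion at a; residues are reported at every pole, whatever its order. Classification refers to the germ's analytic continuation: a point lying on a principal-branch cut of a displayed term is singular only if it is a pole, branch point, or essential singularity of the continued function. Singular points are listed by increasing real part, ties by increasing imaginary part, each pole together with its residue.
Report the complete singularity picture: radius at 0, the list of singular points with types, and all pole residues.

Radius of convergence at 0: -11/12 + (1/12)*sqrt(145).
At -11/12 - (1/12)*sqrt(145): a pole of order 1; residue (6/725)*sqrt(145).
At -11/12 + (1/12)*sqrt(145): a pole of order 1; residue -(6/725)*sqrt(145).

Denominator factor (r**2 + 11*r/6 - 1/6): discriminant 145/36, real irrational roots -11/12 + (1/12)*sqrt(145) and -11/12 - (1/12)*sqrt(145); poles of order 1, moduli -11/12 + (1/12)*sqrt(145) and 11/12 + (1/12)*sqrt(145).
The radius of convergence is the smallest modulus among the singular points: -11/12 + (1/12)*sqrt(145).
The factor r**2 + 11*r/6 - 1/6 splits as (r - a)(r - a') with a = -11/12 - (1/12)*sqrt(145), a' = -11/12 + (1/12)*sqrt(145). At the order-1 pole a set g(r) = (r - a)*f(r) = [-1/5] / (r - a').
Simple pole: residue = g(a) at a = -11/12 - (1/12)*sqrt(145), which is (6/725)*sqrt(145).
The factor r**2 + 11*r/6 - 1/6 splits as (r - a)(r - a') with a = -11/12 + (1/12)*sqrt(145), a' = -11/12 - (1/12)*sqrt(145). At the order-1 pole a set g(r) = (r - a)*f(r) = [-1/5] / (r - a').
Simple pole: residue = g(a) at a = -11/12 + (1/12)*sqrt(145), which is -(6/725)*sqrt(145).
List the singular points by increasing real part (a conjugate pair: the negative imaginary part first).


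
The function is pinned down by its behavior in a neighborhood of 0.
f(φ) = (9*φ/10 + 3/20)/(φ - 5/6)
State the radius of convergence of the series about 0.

Denominator factor (φ - 5/6): pole of order 1 at 5/6, modulus 5/6.
The radius of convergence is the smallest modulus among the singular points: 5/6.

The radius of convergence is 5/6.


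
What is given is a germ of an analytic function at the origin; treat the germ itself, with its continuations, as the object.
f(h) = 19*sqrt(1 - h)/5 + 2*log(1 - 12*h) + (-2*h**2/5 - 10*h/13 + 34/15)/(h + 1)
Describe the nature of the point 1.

The point is an algebraic (square-root) branch point.

The term (19/5)*sqrt(1 - h/(1)) has argument 1 - 1/(1) = 0 at 1: a square-root (algebraic, two-sheeted) branch point; the remaining terms are analytic or single-valued there.


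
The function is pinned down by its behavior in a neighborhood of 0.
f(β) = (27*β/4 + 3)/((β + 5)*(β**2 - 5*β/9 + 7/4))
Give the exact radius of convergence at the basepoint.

The radius of convergence is (1/2)*sqrt(7).

Denominator factor (β + 5): pole of order 1 at -5, modulus 5.
Denominator factor (β**2 - 5*β/9 + 7/4): discriminant -542/81, complex-conjugate roots (5/18) + ((1/18)*sqrt(542))*i and (5/18) - ((1/18)*sqrt(542))*i; poles of order 1, moduli (1/2)*sqrt(7) and (1/2)*sqrt(7).
The radius of convergence is the smallest modulus among the singular points: (1/2)*sqrt(7).


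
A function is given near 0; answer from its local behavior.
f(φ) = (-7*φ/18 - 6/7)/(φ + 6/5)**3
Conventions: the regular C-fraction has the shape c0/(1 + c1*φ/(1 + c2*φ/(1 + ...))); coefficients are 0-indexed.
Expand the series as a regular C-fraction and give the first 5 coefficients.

The regular C-fraction coefficients are [-125/252, 221/108, -13471/23868, 1539225/2977091, -76157705/1658791998].

Taylor coefficients (expand at 0): a_0 = -125/252, a_1 = 27625/27216, a_2 = -81875/54432, a_3 = 315625/163296, a_4 = -3359375/1469664.
c0 = a_0 = -125/252. Peel one level at a time: if S = 1 + c*φ/S' with S'(0) = 1, then c is the φ-coefficient of S and S' = c*φ/(S - 1).
S_1 = c0/f = 1 + (221/108)*φ + (13471/11664)*φ^2 + ...; c1 = 221/108.
S_2 = c1*φ/(S_1 - 1) = 1 + (-13471/23868)*φ + (171025/586092)*φ^2 + ...; c2 = -13471/23868.
S_3 = c2*φ/(S_2 - 1) = 1 + (1539225/2977091)*φ + (8615125/362935682)*φ^2 + ...; c3 = 1539225/2977091.
S_4 = c3*φ/(S_3 - 1) = 1 + (-76157705/1658791998)*φ + ...; c4 = -76157705/1658791998.


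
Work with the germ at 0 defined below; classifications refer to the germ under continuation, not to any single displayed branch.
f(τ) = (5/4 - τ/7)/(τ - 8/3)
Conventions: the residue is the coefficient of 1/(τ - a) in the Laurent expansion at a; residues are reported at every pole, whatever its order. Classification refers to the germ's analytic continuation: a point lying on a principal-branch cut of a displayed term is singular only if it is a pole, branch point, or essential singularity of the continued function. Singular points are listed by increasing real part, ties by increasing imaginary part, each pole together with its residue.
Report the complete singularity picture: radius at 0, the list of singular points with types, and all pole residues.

Radius of convergence at 0: 8/3.
At 8/3: a pole of order 1; residue 73/84.

Denominator factor (τ - 8/3): pole of order 1 at 8/3, modulus 8/3.
The radius of convergence is the smallest modulus among the singular points: 8/3.
At the order-1 pole 8/3 set g(τ) = (τ - (8/3))*f(τ) = 5/4 - τ/7.
Simple pole: residue = g(a) at a = 8/3, which is 73/84.


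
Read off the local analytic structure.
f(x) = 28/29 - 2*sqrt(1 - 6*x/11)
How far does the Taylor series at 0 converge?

The radius of convergence is 11/6.

Branch term (-2)*sqrt(1 - x/(11/6)): its argument vanishes at x = 11/6, a square-root branch point, modulus 11/6.
The radius of convergence is the smallest modulus among the singular points: 11/6.


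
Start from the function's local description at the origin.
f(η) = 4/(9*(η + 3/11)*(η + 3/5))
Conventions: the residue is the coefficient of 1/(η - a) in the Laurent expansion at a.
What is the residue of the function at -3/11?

The residue is 110/81.

At the order-1 pole -3/11 set g(η) = (η - (-3/11))*f(η) = 4/(9*(η + 3/5)).
Simple pole: residue = g(a) at a = -3/11, which is 110/81.


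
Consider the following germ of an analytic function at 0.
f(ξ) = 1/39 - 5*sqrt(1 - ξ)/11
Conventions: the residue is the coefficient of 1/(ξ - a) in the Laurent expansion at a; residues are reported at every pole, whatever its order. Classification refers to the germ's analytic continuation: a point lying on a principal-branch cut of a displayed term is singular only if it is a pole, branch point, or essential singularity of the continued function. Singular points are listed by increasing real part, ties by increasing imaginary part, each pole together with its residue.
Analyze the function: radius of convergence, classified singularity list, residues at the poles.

Branch term (-5/11)*sqrt(1 - ξ/(1)): its argument vanishes at ξ = 1, a square-root branch point, modulus 1.
The radius of convergence is the smallest modulus among the singular points: 1.

Radius of convergence at 0: 1.
At 1: an algebraic (square-root) branch point.


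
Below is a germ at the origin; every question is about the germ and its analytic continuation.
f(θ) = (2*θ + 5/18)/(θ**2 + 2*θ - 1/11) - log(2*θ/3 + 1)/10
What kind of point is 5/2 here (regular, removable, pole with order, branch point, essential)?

The point is a regular point.

Denominator factors: θ**2 + 2*θ - 1/11 = 491/44 at θ = 5/2 — none vanishes.
Branch term log(1 - θ/(-3/2)): argument at 5/2 is 8/3, nonzero, so 5/2 is not its branch point (a point on a principal cut is still regular for the continued germ).
So the germ continues analytically to 5/2.


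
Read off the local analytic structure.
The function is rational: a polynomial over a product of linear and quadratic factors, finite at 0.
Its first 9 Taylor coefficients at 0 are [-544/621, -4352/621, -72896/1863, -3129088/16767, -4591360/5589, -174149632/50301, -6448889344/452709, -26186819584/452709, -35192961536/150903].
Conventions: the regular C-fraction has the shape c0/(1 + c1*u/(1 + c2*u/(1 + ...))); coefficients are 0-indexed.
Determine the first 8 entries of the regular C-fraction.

Taylor coefficients (read off): a_0 = -544/621, a_1 = -4352/621, a_2 = -72896/1863, a_3 = -3129088/16767, a_4 = -4591360/5589, a_5 = -174149632/50301, a_6 = -6448889344/452709, a_7 = -26186819584/452709.
c0 = a_0 = -544/621. Peel one level at a time: if S = 1 + c*u/S' with S'(0) = 1, then c is the u-coefficient of S and S' = c*u/(S - 1).
S_1 = c0/f = 1 + (-8)*u + (58/3)*u^2 + ...; c1 = -8.
S_2 = c1*u/(S_1 - 1) = 1 + (29/12)*u + (1963/432)*u^2 + ...; c2 = 29/12.
S_3 = c2*u/(S_2 - 1) = 1 + (-1963/1044)*u + (69190/68121)*u^2 + ...; c3 = -1963/1044.
S_4 = c3*u/(S_3 - 1) = 1 + (276760/512343)*u + (61759616/104040963)*u^2 + ...; c4 = 276760/512343.
S_5 = c4*u/(S_4 - 1) = 1 + (-223878608/203729955)*u + (-208496196/1196814025)*u^2 + ...; c5 = -223878608/203729955.
S_6 = c5*u/(S_5 - 1) = 1 + (-10584776709/66767934860)*u + (1164008439009/3724853680144)*u^2 + ...; c6 = -10584776709/66767934860.
S_7 = c6*u/(S_6 - 1) = 1 + (759775701355/385435973492)*u + ...; c7 = 759775701355/385435973492.

The regular C-fraction coefficients are [-544/621, -8, 29/12, -1963/1044, 276760/512343, -223878608/203729955, -10584776709/66767934860, 759775701355/385435973492].


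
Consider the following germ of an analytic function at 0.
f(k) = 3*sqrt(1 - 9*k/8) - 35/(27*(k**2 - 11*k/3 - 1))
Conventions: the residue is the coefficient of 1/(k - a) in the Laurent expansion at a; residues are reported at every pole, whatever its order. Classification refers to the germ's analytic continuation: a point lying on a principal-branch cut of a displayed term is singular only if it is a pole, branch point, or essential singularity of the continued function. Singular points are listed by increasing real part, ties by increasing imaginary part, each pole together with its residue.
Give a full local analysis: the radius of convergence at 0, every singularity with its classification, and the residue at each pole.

Radius of convergence at 0: -11/6 + (1/6)*sqrt(157).
At 11/6 - (1/6)*sqrt(157): a pole of order 1; residue (35/1413)*sqrt(157).
At 8/9: an algebraic (square-root) branch point.
At 11/6 + (1/6)*sqrt(157): a pole of order 1; residue -(35/1413)*sqrt(157).

Denominator factor (k**2 - 11*k/3 - 1): discriminant 157/9, real irrational roots 11/6 + (1/6)*sqrt(157) and 11/6 - (1/6)*sqrt(157); poles of order 1, moduli 11/6 + (1/6)*sqrt(157) and -11/6 + (1/6)*sqrt(157).
Branch term (3)*sqrt(1 - k/(8/9)): its argument vanishes at k = 8/9, a square-root branch point, modulus 8/9.
The radius of convergence is the smallest modulus among the singular points: -11/6 + (1/6)*sqrt(157).
The branch term is analytic at 11/6 - (1/6)*sqrt(157) and contributes nothing to the residue; only the rational part matters.
The factor k**2 - 11*k/3 - 1 splits as (k - a)(k - a') with a = 11/6 - (1/6)*sqrt(157), a' = 11/6 + (1/6)*sqrt(157). At the order-1 pole a set g(k) = (k - a)*(rational part) = [-35/27] / (k - a').
Simple pole: residue = g(a) at a = 11/6 - (1/6)*sqrt(157), which is (35/1413)*sqrt(157).
The branch term is analytic at 11/6 + (1/6)*sqrt(157) and contributes nothing to the residue; only the rational part matters.
The factor k**2 - 11*k/3 - 1 splits as (k - a)(k - a') with a = 11/6 + (1/6)*sqrt(157), a' = 11/6 - (1/6)*sqrt(157). At the order-1 pole a set g(k) = (k - a)*(rational part) = [-35/27] / (k - a').
Simple pole: residue = g(a) at a = 11/6 + (1/6)*sqrt(157), which is -(35/1413)*sqrt(157).
List the singular points by increasing real part (a conjugate pair: the negative imaginary part first).


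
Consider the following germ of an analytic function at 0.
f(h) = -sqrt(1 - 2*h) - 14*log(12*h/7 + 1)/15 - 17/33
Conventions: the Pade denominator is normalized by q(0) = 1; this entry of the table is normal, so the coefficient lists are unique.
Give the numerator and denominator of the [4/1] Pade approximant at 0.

The Pade approximant has numerator coefficients [-50/33, -70448989/41837565, 18284491/12678050, 12042277/44373175, 4663233177/2484897800]; denominator coefficients [1, 906929/1267805].

Taylor coefficients needed (expand at 0): a_0 = -50/33, a_1 = -3/5, a_2 = 131/70, a_3 = -523/490, a_4 = 36223/13720, a_5 = -906929/480200.
Write the denominator as Q(h) = 1 + q1*h. Requiring Q*f - P = O(h^6) with deg P <= 4 kills the coefficients of h^5..h^5 in Q*f:
  h^5: a_5 + q1*a_4 = 0, i.e. -906929/480200 + (36223/13720)*q1 = 0.
Solving this linear system: q1 = 906929/1267805.
The numerator is Q*f truncated at degree 4: P0 = a_0 = -50/33; P1 = a_1 + q1*a_0 = -70448989/41837565; P2 = a_2 + q1*a_1 = 18284491/12678050; P3 = a_3 + q1*a_2 = 12042277/44373175; P4 = a_4 + q1*a_3 = 4663233177/2484897800.


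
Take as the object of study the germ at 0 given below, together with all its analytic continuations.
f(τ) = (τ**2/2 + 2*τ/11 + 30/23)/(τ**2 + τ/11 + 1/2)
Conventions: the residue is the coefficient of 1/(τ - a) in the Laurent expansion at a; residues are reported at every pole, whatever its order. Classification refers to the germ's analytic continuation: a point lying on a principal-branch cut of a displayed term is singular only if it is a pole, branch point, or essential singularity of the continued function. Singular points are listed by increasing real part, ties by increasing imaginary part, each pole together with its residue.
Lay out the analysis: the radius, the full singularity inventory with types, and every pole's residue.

Radius of convergence at 0: (1/2)*sqrt(2).
At (-1/22) - ((1/22)*sqrt(241))*i: a pole of order 1; residue (3/44) + ((2917/60973)*sqrt(241))*i.
At (-1/22) + ((1/22)*sqrt(241))*i: a pole of order 1; residue (3/44) - ((2917/60973)*sqrt(241))*i.

Denominator factor (τ**2 + τ/11 + 1/2): discriminant -241/121, complex-conjugate roots (-1/22) + ((1/22)*sqrt(241))*i and (-1/22) - ((1/22)*sqrt(241))*i; poles of order 1, moduli (1/2)*sqrt(2) and (1/2)*sqrt(2).
The radius of convergence is the smallest modulus among the singular points: (1/2)*sqrt(2).
The factor τ**2 + τ/11 + 1/2 splits as (τ - a)(τ - a') with a = (-1/22) - ((1/22)*sqrt(241))*i, a' = (-1/22) + ((1/22)*sqrt(241))*i. At the order-1 pole a set g(τ) = (τ - a)*f(τ) = [τ**2/2 + 2*τ/11 + 30/23] / (τ - a').
Simple pole: residue = g(a) at a = (-1/22) - ((1/22)*sqrt(241))*i, which is (3/44) + ((2917/60973)*sqrt(241))*i.
The factor τ**2 + τ/11 + 1/2 splits as (τ - a)(τ - a') with a = (-1/22) + ((1/22)*sqrt(241))*i, a' = (-1/22) - ((1/22)*sqrt(241))*i. At the order-1 pole a set g(τ) = (τ - a)*f(τ) = [τ**2/2 + 2*τ/11 + 30/23] / (τ - a').
Simple pole: residue = g(a) at a = (-1/22) + ((1/22)*sqrt(241))*i, which is (3/44) - ((2917/60973)*sqrt(241))*i.
List the singular points by increasing real part (a conjugate pair: the negative imaginary part first).


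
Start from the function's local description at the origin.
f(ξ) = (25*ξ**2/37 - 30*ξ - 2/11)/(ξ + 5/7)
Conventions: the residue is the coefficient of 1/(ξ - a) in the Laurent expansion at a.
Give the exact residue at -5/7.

The residue is 430599/19943.

At the order-1 pole -5/7 set g(ξ) = (ξ - (-5/7))*f(ξ) = 25*ξ**2/37 - 30*ξ - 2/11.
Simple pole: residue = g(a) at a = -5/7, which is 430599/19943.


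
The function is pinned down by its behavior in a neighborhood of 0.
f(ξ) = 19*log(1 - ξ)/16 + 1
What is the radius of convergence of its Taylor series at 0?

The radius of convergence is 1.

Branch term (19/16)*log(1 - ξ/(1)): its argument vanishes at ξ = 1, a logarithmic branch point, modulus 1.
The radius of convergence is the smallest modulus among the singular points: 1.


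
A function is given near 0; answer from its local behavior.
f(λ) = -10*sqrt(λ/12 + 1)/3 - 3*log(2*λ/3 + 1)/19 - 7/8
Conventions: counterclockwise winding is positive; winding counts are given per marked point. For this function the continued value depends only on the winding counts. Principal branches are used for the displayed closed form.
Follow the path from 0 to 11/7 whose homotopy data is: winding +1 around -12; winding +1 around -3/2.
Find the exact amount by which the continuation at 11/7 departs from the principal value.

Continued minus principal equals ((10/63)*sqrt(1995)) - ((6/19)*pi)*i.

The rational part is single-valued and drops out of the difference; each branch term changes only by its own monodromy.
(-10/3)*sqrt(1 - λ/(-12)): winding +1 is odd, the square root flips sign, contributing -2*(-10/3)*sqrt(1 - (11/7)/(-12)) = -2*(-10/3)*sqrt(95/84) = (10/63)*sqrt(1995).
(-3/19)*log(1 - λ/(-3/2)): each positive loop around -3/2 adds 2*pi*i to the log, so winding +1 contributes (-3/19)*(1)*2*pi*i = -(6/19)*pi*i.
Summing the contributions at λ = 11/7 gives ((10/63)*sqrt(1995)) - ((6/19)*pi)*i.


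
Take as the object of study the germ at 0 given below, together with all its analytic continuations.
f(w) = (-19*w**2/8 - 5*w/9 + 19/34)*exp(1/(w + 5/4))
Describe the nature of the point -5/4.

The point is an essential singularity.

The exponent 1/(w - (-5/4)) has a pole at -5/4, so exp(1/(w - (-5/4))) takes every nonzero value near it: an essential singularity (not a pole of any order).


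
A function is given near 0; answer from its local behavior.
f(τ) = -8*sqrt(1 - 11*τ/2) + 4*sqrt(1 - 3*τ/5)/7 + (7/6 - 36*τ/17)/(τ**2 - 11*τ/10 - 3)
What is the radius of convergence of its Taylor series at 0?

Denominator factor (τ**2 - 11*τ/10 - 3): discriminant 1321/100, real irrational roots 11/20 + (1/20)*sqrt(1321) and 11/20 - (1/20)*sqrt(1321); poles of order 1, moduli 11/20 + (1/20)*sqrt(1321) and -11/20 + (1/20)*sqrt(1321).
Branch term (-8)*sqrt(1 - τ/(2/11)): its argument vanishes at τ = 2/11, a square-root branch point, modulus 2/11.
Branch term (4/7)*sqrt(1 - τ/(5/3)): its argument vanishes at τ = 5/3, a square-root branch point, modulus 5/3.
The radius of convergence is the smallest modulus among the singular points: 2/11.

The radius of convergence is 2/11.


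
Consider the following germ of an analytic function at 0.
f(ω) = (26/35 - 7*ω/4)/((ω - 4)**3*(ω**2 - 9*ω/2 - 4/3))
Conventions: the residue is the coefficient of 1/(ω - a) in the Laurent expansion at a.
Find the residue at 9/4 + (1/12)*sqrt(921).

The residue is -55719/35000 - (80679/1535000)*sqrt(921).

The factor ω**2 - 9*ω/2 - 4/3 splits as (ω - a)(ω - a') with a = 9/4 + (1/12)*sqrt(921), a' = 9/4 - (1/12)*sqrt(921). At the order-1 pole a set g(ω) = (ω - a)*f(ω) = [(26/35 - 7*ω/4)/(ω - 4)**3] / (ω - a').
Simple pole: residue = g(a) at a = 9/4 + (1/12)*sqrt(921), which is -55719/35000 - (80679/1535000)*sqrt(921).


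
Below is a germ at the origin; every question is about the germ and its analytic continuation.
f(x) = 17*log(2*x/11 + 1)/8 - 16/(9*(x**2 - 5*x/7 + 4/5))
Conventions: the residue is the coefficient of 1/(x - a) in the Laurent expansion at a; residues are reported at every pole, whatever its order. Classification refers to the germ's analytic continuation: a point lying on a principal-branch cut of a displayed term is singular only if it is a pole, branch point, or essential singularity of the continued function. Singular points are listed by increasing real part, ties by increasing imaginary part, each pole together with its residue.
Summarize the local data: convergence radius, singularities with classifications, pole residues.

Denominator factor (x**2 - 5*x/7 + 4/5): discriminant -659/245, complex-conjugate roots (5/14) + ((1/70)*sqrt(3295))*i and (5/14) - ((1/70)*sqrt(3295))*i; poles of order 1, moduli (2/5)*sqrt(5) and (2/5)*sqrt(5).
Branch term (17/8)*log(1 - x/(-11/2)): its argument vanishes at x = -11/2, a logarithmic branch point, modulus 11/2.
The radius of convergence is the smallest modulus among the singular points: (2/5)*sqrt(5).
The branch term is analytic at (5/14) - ((1/70)*sqrt(3295))*i and contributes nothing to the residue; only the rational part matters.
The factor x**2 - 5*x/7 + 4/5 splits as (x - a)(x - a') with a = (5/14) - ((1/70)*sqrt(3295))*i, a' = (5/14) + ((1/70)*sqrt(3295))*i. At the order-1 pole a set g(x) = (x - a)*(rational part) = [-16/9] / (x - a').
Simple pole: residue = g(a) at a = (5/14) - ((1/70)*sqrt(3295))*i, which is -((112/5931)*sqrt(3295))*i.
The branch term is analytic at (5/14) + ((1/70)*sqrt(3295))*i and contributes nothing to the residue; only the rational part matters.
The factor x**2 - 5*x/7 + 4/5 splits as (x - a)(x - a') with a = (5/14) + ((1/70)*sqrt(3295))*i, a' = (5/14) - ((1/70)*sqrt(3295))*i. At the order-1 pole a set g(x) = (x - a)*(rational part) = [-16/9] / (x - a').
Simple pole: residue = g(a) at a = (5/14) + ((1/70)*sqrt(3295))*i, which is ((112/5931)*sqrt(3295))*i.
List the singular points by increasing real part (a conjugate pair: the negative imaginary part first).

Radius of convergence at 0: (2/5)*sqrt(5).
At -11/2: a logarithmic branch point.
At (5/14) - ((1/70)*sqrt(3295))*i: a pole of order 1; residue -((112/5931)*sqrt(3295))*i.
At (5/14) + ((1/70)*sqrt(3295))*i: a pole of order 1; residue ((112/5931)*sqrt(3295))*i.


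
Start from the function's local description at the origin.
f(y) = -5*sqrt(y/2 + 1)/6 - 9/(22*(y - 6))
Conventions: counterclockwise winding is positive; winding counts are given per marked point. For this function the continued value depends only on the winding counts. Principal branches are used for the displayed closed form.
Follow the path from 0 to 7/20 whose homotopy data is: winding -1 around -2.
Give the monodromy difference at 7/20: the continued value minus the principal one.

Continued minus principal equals (1/12)*sqrt(470).

The rational part is single-valued and drops out of the difference; each branch term changes only by its own monodromy.
(-5/6)*sqrt(1 - y/(-2)): winding -1 is odd, the square root flips sign, contributing -2*(-5/6)*sqrt(1 - (7/20)/(-2)) = -2*(-5/6)*sqrt(47/40) = (1/12)*sqrt(470).
Summing the contributions at y = 7/20 gives (1/12)*sqrt(470).


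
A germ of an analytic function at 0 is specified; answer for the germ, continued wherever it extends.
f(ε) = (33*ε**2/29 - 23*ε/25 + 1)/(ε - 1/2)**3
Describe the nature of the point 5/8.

Denominator factors: ε - 1/2 = 1/8 at ε = 5/8 — none vanishes.
So the germ continues analytically to 5/8.

The point is a regular point.


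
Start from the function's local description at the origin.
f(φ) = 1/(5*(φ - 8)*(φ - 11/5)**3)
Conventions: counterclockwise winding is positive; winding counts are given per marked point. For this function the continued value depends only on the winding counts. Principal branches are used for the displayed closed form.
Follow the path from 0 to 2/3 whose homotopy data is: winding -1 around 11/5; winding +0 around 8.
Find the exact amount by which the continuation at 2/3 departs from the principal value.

Continued minus principal equals 0.

The function is rational, hence single-valued: continuing it around any pole returns the same value, so the difference is 0.


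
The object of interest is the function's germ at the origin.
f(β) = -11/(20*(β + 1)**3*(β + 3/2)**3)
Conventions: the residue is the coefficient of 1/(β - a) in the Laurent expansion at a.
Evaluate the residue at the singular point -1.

At the order-3 pole -1 set g(β) = (β - (-1))^3*f(β) = -11/(20*(β + 3/2)**3).
Order-3 pole: residue = g''(a)/2; g''(-1) = -1056/5, so the residue is -528/5.

The residue is -528/5.


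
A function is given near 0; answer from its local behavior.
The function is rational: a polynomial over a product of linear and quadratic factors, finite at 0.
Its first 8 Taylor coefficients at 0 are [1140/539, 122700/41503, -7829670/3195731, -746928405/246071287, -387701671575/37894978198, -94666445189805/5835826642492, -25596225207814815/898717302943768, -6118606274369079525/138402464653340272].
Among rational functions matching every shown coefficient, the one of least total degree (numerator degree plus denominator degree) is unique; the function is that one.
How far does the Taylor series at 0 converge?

No rational of total degree below 6 reproduces all 8 coefficients; solving the [2/4] Pade equations on them gives f(σ) = (-22*σ**2 - 3*σ/11 + 38/7)/((σ**2 + σ/2 - 7/5)*(σ**2 + 2*σ - 11/6)), whose expansion matches every shown term.
Denominator factor (σ**2 + σ/2 - 7/5): discriminant 117/20, real irrational roots -1/4 + (3/20)*sqrt(65) and -1/4 - (3/20)*sqrt(65); poles of order 1, moduli -1/4 + (3/20)*sqrt(65) and 1/4 + (3/20)*sqrt(65).
Denominator factor (σ**2 + 2*σ - 11/6): discriminant 34/3, real irrational roots -1 + (1/6)*sqrt(102) and -1 - (1/6)*sqrt(102); poles of order 1, moduli -1 + (1/6)*sqrt(102) and 1 + (1/6)*sqrt(102).
The radius of convergence is the smallest modulus among the singular points: -1 + (1/6)*sqrt(102).

The radius of convergence is -1 + (1/6)*sqrt(102).


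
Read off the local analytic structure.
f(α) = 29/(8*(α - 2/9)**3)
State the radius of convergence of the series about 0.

Denominator factor (α - 2/9)^3: pole of order 3 at 2/9, modulus 2/9.
The radius of convergence is the smallest modulus among the singular points: 2/9.

The radius of convergence is 2/9.


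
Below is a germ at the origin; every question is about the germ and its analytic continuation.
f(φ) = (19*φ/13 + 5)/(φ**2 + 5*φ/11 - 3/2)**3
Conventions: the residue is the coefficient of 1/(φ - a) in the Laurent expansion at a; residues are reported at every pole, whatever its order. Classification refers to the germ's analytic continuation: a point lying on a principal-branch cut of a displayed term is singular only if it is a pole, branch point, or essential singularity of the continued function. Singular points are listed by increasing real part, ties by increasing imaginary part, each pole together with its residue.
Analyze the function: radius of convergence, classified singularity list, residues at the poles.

Radius of convergence at 0: -5/22 + (1/22)*sqrt(751).
At -5/22 - (1/22)*sqrt(751): a pole of order 3; residue -(58637205/5506341763)*sqrt(751).
At -5/22 + (1/22)*sqrt(751): a pole of order 3; residue (58637205/5506341763)*sqrt(751).

Denominator factor (φ**2 + 5*φ/11 - 3/2)^3: discriminant 751/121, real irrational roots -5/22 + (1/22)*sqrt(751) and -5/22 - (1/22)*sqrt(751); poles of order 3, moduli -5/22 + (1/22)*sqrt(751) and 5/22 + (1/22)*sqrt(751).
The radius of convergence is the smallest modulus among the singular points: -5/22 + (1/22)*sqrt(751).
The factor φ**2 + 5*φ/11 - 3/2 splits as (φ - a)(φ - a') with a = -5/22 - (1/22)*sqrt(751), a' = -5/22 + (1/22)*sqrt(751). At the order-3 pole a set g(φ) = (φ - a)^3*f(φ) = [19*φ/13 + 5] / (φ - a')^3.
Order-3 pole: residue = g''(a)/2; g''(-5/22 - (1/22)*sqrt(751)) = -(117274410/5506341763)*sqrt(751), so the residue is -(58637205/5506341763)*sqrt(751).
The factor φ**2 + 5*φ/11 - 3/2 splits as (φ - a)(φ - a') with a = -5/22 + (1/22)*sqrt(751), a' = -5/22 - (1/22)*sqrt(751). At the order-3 pole a set g(φ) = (φ - a)^3*f(φ) = [19*φ/13 + 5] / (φ - a')^3.
Order-3 pole: residue = g''(a)/2; g''(-5/22 + (1/22)*sqrt(751)) = (117274410/5506341763)*sqrt(751), so the residue is (58637205/5506341763)*sqrt(751).
List the singular points by increasing real part (a conjugate pair: the negative imaginary part first).
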